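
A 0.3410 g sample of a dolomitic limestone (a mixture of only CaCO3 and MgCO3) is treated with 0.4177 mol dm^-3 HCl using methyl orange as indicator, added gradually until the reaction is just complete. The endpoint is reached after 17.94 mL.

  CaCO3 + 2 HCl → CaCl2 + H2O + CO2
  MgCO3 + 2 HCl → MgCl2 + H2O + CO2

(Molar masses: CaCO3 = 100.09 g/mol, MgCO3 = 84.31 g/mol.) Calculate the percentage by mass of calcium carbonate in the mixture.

n(HCl) = 0.01794 × 0.4177 = 7.494 × 10^-3 mol
Let x = n(CaCO3), y = n(MgCO3).
Titrant: 2x + 2y = 7.494 × 10^-3;  mass: 100.09x + 84.31y = 0.3410
Solving, x = 1.591 × 10^-3 mol, y = 2.156 × 10^-3 mol
mass of CaCO3 = 1.591 × 10^-3 × 100.09 = 0.1593 g
% CaCO3 = 0.1593 / 0.3410 × 100 = 46.71 %

46.71 %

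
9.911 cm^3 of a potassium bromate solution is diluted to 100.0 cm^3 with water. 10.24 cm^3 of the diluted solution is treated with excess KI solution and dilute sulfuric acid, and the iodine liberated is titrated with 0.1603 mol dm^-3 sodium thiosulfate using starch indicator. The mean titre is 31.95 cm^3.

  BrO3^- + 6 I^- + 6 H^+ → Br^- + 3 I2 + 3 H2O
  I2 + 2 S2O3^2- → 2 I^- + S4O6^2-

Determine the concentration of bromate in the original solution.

0.8411 mol/L

n(S2O3^2-) = 0.03195 × 0.1603 = 5.122 × 10^-3 mol
n(I2) = n(S2O3^2-)/2 = 2.561 × 10^-3 mol
From the 1:3 ratio, n(BrO3^-) in the aliquot = 1/3 × 2.561 × 10^-3 = 8.536 × 10^-4 mol
[BrO3^-]_dilute = 8.536 × 10^-4 / 0.01024 = 0.08336 mol/L
[BrO3^-]_original = 0.08336 × 100.0/9.911 = 0.8411 mol/L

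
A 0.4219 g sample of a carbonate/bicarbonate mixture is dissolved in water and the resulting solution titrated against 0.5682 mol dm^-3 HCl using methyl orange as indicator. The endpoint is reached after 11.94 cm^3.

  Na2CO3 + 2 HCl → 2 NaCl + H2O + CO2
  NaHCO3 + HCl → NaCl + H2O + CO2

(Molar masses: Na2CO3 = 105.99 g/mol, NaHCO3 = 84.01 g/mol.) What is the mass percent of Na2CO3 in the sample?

59.96 %

n(HCl) = 0.01194 × 0.5682 = 6.784 × 10^-3 mol
Let x = n(Na2CO3), y = n(NaHCO3).
Titrant: 2x + 1y = 6.784 × 10^-3;  mass: 105.99x + 84.01y = 0.4219
Solving, x = 2.387 × 10^-3 mol, y = 2.011 × 10^-3 mol
mass of Na2CO3 = 2.387 × 10^-3 × 105.99 = 0.2530 g
% Na2CO3 = 0.2530 / 0.4219 × 100 = 59.96 %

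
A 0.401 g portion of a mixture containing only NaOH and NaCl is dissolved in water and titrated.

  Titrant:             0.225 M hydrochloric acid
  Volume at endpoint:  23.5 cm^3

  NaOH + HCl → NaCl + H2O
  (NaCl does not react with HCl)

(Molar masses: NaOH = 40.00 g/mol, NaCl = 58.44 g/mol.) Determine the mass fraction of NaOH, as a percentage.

52.7 %

n(HCl) = 0.0235 × 0.225 = 5.29 × 10^-3 mol
Let x = n(NaOH), y = n(NaCl).
Titrant: 1x = 5.29 × 10^-3;  mass: 40.00x + 58.44y = 0.401
Solving, x = 5.29 × 10^-3 mol, y = 3.24 × 10^-3 mol
mass of NaOH = 5.29 × 10^-3 × 40.00 = 0.212 g
% NaOH = 0.212 / 0.401 × 100 = 52.7 %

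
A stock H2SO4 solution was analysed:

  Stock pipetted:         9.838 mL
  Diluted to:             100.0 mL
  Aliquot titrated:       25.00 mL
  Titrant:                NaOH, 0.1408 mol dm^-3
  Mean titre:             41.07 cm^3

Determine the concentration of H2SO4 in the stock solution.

H2SO4 + 2 NaOH → Na2SO4 + 2 H2O
n(NaOH) = 0.04107 × 0.1408 = 5.783 × 10^-3 mol
From the 1:2 ratio, n(H2SO4) in the aliquot = 1/2 × 5.783 × 10^-3 = 2.891 × 10^-3 mol
[H2SO4]_dilute = 2.891 × 10^-3 / 0.02500 = 0.1157 mol/L
Dilution factor = 100.0 / 9.838 = 10.16
[H2SO4]_stock = 0.1157 × 10.16 = 1.176 mol/L

1.176 mol/L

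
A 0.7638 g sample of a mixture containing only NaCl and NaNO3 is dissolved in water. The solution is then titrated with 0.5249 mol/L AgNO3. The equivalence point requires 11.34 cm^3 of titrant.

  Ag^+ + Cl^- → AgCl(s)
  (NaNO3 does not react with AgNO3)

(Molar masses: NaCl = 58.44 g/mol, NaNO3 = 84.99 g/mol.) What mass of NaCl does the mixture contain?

n(AgNO3) = 0.01134 × 0.5249 = 5.952 × 10^-3 mol
Let x = n(NaCl), y = n(NaNO3).
Titrant: 1x = 5.952 × 10^-3;  mass: 58.44x + 84.99y = 0.7638
Solving, x = 5.952 × 10^-3 mol, y = 4.894 × 10^-3 mol
mass of NaCl = 5.952 × 10^-3 × 58.44 = 0.3479 g

0.3479 g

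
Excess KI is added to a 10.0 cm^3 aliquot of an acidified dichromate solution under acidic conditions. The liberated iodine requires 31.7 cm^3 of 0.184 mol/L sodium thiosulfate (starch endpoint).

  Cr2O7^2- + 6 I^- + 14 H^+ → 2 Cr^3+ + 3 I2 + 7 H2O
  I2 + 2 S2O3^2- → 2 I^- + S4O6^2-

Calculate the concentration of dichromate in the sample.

0.0972 mol/L

n(S2O3^2-) = 0.0317 × 0.184 = 5.83 × 10^-3 mol
n(I2) = n(S2O3^2-)/2 = 2.92 × 10^-3 mol
From the 1:3 ratio, n(Cr2O7^2-) in the aliquot = 1/3 × 2.92 × 10^-3 = 9.72 × 10^-4 mol
[Cr2O7^2-] = 9.72 × 10^-4 / 0.0100 = 0.0972 mol/L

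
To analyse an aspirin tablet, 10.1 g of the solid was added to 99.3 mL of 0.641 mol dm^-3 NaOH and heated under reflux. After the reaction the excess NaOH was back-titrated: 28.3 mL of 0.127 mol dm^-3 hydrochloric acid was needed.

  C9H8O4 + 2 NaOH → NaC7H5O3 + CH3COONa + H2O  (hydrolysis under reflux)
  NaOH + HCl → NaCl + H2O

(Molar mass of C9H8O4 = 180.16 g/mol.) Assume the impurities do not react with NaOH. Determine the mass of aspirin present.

5.41 g

n(NaOH) added = 0.0993 × 0.641 = 0.0637 mol
n(HCl) used in back-titration = 0.0283 × 0.127 = 3.59 × 10^-3 mol
n(NaOH) left over = 3.59 × 10^-3 mol (1:1 ratio)
n(NaOH) consumed by analyte = 0.0637 − 3.59 × 10^-3 = 0.0601 mol
From the 1:2 ratio, n(C9H8O4) = 1/2 × 0.0601 = 0.0300 mol
mass of C9H8O4 = 0.0300 × 180.16 = 5.41 g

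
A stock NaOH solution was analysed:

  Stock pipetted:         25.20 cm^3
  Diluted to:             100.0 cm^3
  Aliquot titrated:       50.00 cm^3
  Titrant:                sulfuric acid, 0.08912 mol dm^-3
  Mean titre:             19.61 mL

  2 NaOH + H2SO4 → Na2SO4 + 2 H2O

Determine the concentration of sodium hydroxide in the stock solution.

0.2774 mol/L

n(H2SO4) = 0.01961 × 0.08912 = 1.748 × 10^-3 mol
From the 2:1 ratio, n(NaOH) in the aliquot = 2/1 × 1.748 × 10^-3 = 3.495 × 10^-3 mol
[NaOH]_dilute = 3.495 × 10^-3 / 0.05000 = 0.06991 mol/L
Dilution factor = 100.0 / 25.20 = 3.968
[NaOH]_stock = 0.06991 × 3.968 = 0.2774 mol/L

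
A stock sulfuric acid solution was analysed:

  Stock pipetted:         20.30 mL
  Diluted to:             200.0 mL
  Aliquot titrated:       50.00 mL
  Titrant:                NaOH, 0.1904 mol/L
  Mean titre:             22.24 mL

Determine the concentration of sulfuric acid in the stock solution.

0.4172 mol/L

H2SO4 + 2 NaOH → Na2SO4 + 2 H2O
n(NaOH) = 0.02224 × 0.1904 = 4.234 × 10^-3 mol
From the 1:2 ratio, n(H2SO4) in the aliquot = 1/2 × 4.234 × 10^-3 = 2.117 × 10^-3 mol
[H2SO4]_dilute = 2.117 × 10^-3 / 0.05000 = 0.04234 mol/L
Dilution factor = 200.0 / 20.30 = 9.852
[H2SO4]_stock = 0.04234 × 9.852 = 0.4172 mol/L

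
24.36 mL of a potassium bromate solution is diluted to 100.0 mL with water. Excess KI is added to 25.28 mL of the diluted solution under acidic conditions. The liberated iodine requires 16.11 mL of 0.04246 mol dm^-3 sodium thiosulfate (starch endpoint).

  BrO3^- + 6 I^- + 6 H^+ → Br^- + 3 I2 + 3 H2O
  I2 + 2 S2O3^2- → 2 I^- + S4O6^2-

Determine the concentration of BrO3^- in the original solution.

n(S2O3^2-) = 0.01611 × 0.04246 = 6.840 × 10^-4 mol
n(I2) = n(S2O3^2-)/2 = 3.420 × 10^-4 mol
From the 1:3 ratio, n(BrO3^-) in the aliquot = 1/3 × 3.420 × 10^-4 = 1.140 × 10^-4 mol
[BrO3^-]_dilute = 1.140 × 10^-4 / 0.02528 = 0.004510 mol/L
[BrO3^-]_original = 0.004510 × 100.0/24.36 = 0.01851 mol/L

0.01851 mol/L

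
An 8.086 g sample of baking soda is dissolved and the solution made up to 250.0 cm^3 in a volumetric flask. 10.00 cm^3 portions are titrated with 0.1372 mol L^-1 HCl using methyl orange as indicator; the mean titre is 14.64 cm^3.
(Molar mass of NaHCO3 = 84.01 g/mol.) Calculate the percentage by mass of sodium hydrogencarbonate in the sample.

52.17 %

NaHCO3 + HCl → NaCl + H2O + CO2
n(HCl) per titration = 0.01464 × 0.1372 = 2.009 × 10^-3 mol
n(NaHCO3) in each aliquot = 2.009 × 10^-3 mol (1:1 ratio)
n(NaHCO3) in the whole flask = 2.009 × 10^-3 × 250.0/10.00 = 0.05022 mol
mass of NaHCO3 = 0.05022 × 84.01 = 4.219 g
% NaHCO3 = 4.219 / 8.086 × 100 = 52.17 %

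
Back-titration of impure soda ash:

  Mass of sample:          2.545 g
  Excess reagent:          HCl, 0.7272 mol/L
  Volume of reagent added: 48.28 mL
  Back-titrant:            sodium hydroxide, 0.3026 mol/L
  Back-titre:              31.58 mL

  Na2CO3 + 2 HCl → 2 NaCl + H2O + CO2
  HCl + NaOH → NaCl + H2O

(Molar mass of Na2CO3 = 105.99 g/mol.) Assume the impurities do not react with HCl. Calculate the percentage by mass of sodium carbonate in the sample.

53.21 %

n(HCl) added = 0.04828 × 0.7272 = 0.03511 mol
n(NaOH) used in back-titration = 0.03158 × 0.3026 = 9.556 × 10^-3 mol
n(HCl) left over = 9.556 × 10^-3 mol (1:1 ratio)
n(HCl) consumed by analyte = 0.03511 − 9.556 × 10^-3 = 0.02555 mol
From the 1:2 ratio, n(Na2CO3) = 1/2 × 0.02555 = 0.01278 mol
mass of Na2CO3 = 0.01278 × 105.99 = 1.354 g
% Na2CO3 = 1.354 / 2.545 × 100 = 53.21 %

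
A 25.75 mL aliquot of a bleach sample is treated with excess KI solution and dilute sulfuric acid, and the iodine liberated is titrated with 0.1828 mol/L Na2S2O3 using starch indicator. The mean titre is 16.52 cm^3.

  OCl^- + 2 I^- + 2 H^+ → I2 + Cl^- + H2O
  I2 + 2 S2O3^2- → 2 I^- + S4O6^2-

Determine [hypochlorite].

0.05864 mol/L

n(S2O3^2-) = 0.01652 × 0.1828 = 3.020 × 10^-3 mol
n(I2) = n(S2O3^2-)/2 = 1.510 × 10^-3 mol
n(OCl^-) in the aliquot = 1.510 × 10^-3 mol (1:1 ratio)
[OCl^-] = 1.510 × 10^-3 / 0.02575 = 0.05864 mol/L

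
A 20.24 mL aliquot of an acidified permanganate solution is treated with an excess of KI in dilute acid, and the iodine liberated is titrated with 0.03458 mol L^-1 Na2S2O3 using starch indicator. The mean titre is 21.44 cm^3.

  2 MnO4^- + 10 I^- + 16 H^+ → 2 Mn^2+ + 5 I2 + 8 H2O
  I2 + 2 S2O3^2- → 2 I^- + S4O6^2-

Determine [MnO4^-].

0.007326 mol/L

n(S2O3^2-) = 0.02144 × 0.03458 = 7.414 × 10^-4 mol
n(I2) = n(S2O3^2-)/2 = 3.707 × 10^-4 mol
From the 2:5 ratio, n(MnO4^-) in the aliquot = 2/5 × 3.707 × 10^-4 = 1.483 × 10^-4 mol
[MnO4^-] = 1.483 × 10^-4 / 0.02024 = 0.007326 mol/L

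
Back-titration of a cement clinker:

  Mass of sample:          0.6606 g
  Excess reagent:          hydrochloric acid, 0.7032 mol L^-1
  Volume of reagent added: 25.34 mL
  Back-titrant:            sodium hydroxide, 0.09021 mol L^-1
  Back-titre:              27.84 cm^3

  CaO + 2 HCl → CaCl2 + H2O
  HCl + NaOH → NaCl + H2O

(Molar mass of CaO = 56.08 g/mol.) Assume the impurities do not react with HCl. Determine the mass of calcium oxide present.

n(HCl) added = 0.02534 × 0.7032 = 0.01782 mol
n(NaOH) used in back-titration = 0.02784 × 0.09021 = 2.511 × 10^-3 mol
n(HCl) left over = 2.511 × 10^-3 mol (1:1 ratio)
n(HCl) consumed by analyte = 0.01782 − 2.511 × 10^-3 = 0.01531 mol
From the 1:2 ratio, n(CaO) = 1/2 × 0.01531 = 7.654 × 10^-3 mol
mass of CaO = 7.654 × 10^-3 × 56.08 = 0.4292 g

0.4292 g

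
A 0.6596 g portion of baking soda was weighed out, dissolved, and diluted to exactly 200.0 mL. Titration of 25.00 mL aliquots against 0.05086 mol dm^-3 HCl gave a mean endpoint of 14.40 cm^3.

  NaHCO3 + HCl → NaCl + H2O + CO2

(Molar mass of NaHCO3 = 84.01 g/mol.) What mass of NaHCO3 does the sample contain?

n(HCl) per titration = 0.01440 × 0.05086 = 7.324 × 10^-4 mol
n(NaHCO3) in each aliquot = 7.324 × 10^-4 mol (1:1 ratio)
n(NaHCO3) in the whole flask = 7.324 × 10^-4 × 200.0/25.00 = 5.859 × 10^-3 mol
mass of NaHCO3 = 5.859 × 10^-3 × 84.01 = 0.4922 g

0.4922 g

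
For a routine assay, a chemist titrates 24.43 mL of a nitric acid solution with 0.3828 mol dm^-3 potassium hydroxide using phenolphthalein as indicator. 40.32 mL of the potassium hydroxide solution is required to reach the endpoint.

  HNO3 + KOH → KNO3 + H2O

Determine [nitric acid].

n(KOH) = 0.04032 L × 0.3828 mol/L = 0.01543 mol
n(HNO3) = 0.01543 mol (1:1 mole ratio)
[HNO3] = 0.01543 mol / 0.02443 L = 0.6318 mol/L

0.6318 mol/L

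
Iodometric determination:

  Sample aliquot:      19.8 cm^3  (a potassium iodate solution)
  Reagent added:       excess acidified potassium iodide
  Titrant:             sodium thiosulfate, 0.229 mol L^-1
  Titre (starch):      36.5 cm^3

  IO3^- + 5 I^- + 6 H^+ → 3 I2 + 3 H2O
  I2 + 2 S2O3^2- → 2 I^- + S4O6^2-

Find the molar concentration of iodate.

n(S2O3^2-) = 0.0365 × 0.229 = 8.36 × 10^-3 mol
n(I2) = n(S2O3^2-)/2 = 4.18 × 10^-3 mol
From the 1:3 ratio, n(IO3^-) in the aliquot = 1/3 × 4.18 × 10^-3 = 1.39 × 10^-3 mol
[IO3^-] = 1.39 × 10^-3 / 0.0198 = 0.0704 mol/L

0.0704 mol/L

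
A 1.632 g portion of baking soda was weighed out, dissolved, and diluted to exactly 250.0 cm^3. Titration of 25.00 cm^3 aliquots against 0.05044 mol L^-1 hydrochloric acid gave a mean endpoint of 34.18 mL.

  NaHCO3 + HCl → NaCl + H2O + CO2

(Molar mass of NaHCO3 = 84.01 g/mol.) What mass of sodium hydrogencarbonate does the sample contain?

1.448 g

n(HCl) per titration = 0.03418 × 0.05044 = 1.724 × 10^-3 mol
n(NaHCO3) in each aliquot = 1.724 × 10^-3 mol (1:1 ratio)
n(NaHCO3) in the whole flask = 1.724 × 10^-3 × 250.0/25.00 = 0.01724 mol
mass of NaHCO3 = 0.01724 × 84.01 = 1.448 g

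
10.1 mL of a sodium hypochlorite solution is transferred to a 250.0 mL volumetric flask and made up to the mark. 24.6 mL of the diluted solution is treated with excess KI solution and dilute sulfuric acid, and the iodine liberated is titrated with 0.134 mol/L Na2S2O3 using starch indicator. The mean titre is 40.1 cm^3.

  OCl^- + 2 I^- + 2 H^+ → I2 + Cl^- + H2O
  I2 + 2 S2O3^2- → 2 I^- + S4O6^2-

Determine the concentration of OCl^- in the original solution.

2.70 mol/L

n(S2O3^2-) = 0.0401 × 0.134 = 5.37 × 10^-3 mol
n(I2) = n(S2O3^2-)/2 = 2.69 × 10^-3 mol
n(OCl^-) in the aliquot = 2.69 × 10^-3 mol (1:1 ratio)
[OCl^-]_dilute = 2.69 × 10^-3 / 0.0246 = 0.109 mol/L
[OCl^-]_original = 0.109 × 250.0/10.1 = 2.70 mol/L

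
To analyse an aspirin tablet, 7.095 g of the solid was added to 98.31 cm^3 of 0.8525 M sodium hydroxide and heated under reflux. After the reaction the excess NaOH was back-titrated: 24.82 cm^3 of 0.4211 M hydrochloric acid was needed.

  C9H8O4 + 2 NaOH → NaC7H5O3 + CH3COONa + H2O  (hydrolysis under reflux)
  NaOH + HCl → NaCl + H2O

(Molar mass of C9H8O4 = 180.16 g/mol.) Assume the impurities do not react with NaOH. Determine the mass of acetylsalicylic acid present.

n(NaOH) added = 0.09831 × 0.8525 = 0.08381 mol
n(HCl) used in back-titration = 0.02482 × 0.4211 = 0.01045 mol
n(NaOH) left over = 0.01045 mol (1:1 ratio)
n(NaOH) consumed by analyte = 0.08381 − 0.01045 = 0.07336 mol
From the 1:2 ratio, n(C9H8O4) = 1/2 × 0.07336 = 0.03668 mol
mass of C9H8O4 = 0.03668 × 180.16 = 6.608 g

6.608 g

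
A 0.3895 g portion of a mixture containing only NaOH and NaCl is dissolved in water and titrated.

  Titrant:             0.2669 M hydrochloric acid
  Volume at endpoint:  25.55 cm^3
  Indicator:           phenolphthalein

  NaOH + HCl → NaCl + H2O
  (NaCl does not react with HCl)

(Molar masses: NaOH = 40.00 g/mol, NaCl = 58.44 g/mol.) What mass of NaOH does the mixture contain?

0.2728 g

n(HCl) = 0.02555 × 0.2669 = 6.819 × 10^-3 mol
Let x = n(NaOH), y = n(NaCl).
Titrant: 1x = 6.819 × 10^-3;  mass: 40.00x + 58.44y = 0.3895
Solving, x = 6.819 × 10^-3 mol, y = 1.997 × 10^-3 mol
mass of NaOH = 6.819 × 10^-3 × 40.00 = 0.2728 g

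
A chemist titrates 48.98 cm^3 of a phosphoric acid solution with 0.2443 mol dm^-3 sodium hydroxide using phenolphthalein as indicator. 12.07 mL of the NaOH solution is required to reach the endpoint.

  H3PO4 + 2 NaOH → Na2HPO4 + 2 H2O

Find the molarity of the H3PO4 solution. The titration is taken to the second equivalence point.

0.03010 mol/L

n(NaOH) = 0.01207 L × 0.2443 mol/L = 2.949 × 10^-3 mol
From the 1:2 mole ratio, n(H3PO4) = 1/2 × 2.949 × 10^-3 = 1.474 × 10^-3 mol
[H3PO4] = 1.474 × 10^-3 mol / 0.04898 L = 0.03010 mol/L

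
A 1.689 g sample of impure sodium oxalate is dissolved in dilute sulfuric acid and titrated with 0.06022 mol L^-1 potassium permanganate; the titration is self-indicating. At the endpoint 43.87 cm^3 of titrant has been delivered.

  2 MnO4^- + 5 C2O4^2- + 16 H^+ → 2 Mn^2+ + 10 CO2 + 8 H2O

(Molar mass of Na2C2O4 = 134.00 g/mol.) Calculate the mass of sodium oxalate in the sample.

0.8850 g

n(KMnO4) = 0.04387 L × 0.06022 mol/L = 2.642 × 10^-3 mol
From the 5:2 ratio, n(Na2C2O4) = 5/2 × 2.642 × 10^-3 = 6.605 × 10^-3 mol
mass of Na2C2O4 = 6.605 × 10^-3 × 134.00 g/mol = 0.8850 g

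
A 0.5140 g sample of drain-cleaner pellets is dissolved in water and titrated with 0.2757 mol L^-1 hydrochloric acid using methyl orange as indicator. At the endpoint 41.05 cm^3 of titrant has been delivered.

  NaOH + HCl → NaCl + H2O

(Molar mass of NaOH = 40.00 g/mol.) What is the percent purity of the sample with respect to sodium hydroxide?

n(HCl) = 0.04105 L × 0.2757 mol/L = 0.01132 mol
n(NaOH) = 0.01132 mol (1:1 ratio)
mass of NaOH = 0.01132 × 40.00 g/mol = 0.4527 g
% NaOH = 0.4527 / 0.5140 × 100 = 88.07 %

88.07 %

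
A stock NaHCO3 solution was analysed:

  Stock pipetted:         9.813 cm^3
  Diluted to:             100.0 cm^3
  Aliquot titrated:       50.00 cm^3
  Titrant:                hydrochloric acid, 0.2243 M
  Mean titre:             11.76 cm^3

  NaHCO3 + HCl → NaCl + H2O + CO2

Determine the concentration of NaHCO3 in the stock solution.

0.5376 M

n(HCl) = 0.01176 × 0.2243 = 2.638 × 10^-3 mol
n(NaHCO3) in the aliquot = 2.638 × 10^-3 mol (1:1 ratio)
[NaHCO3]_dilute = 2.638 × 10^-3 / 0.05000 = 0.05276 mol/L
Dilution factor = 100.0 / 9.813 = 10.19
[NaHCO3]_stock = 0.05276 × 10.19 = 0.5376 mol/L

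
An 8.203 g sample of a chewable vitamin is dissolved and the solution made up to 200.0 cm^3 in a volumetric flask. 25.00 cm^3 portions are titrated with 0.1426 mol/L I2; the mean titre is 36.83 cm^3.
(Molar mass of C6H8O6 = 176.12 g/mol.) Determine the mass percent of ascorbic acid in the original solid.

C6H8O6 + I2 → C6H6O6 + 2 HI
n(I2) per titration = 0.03683 × 0.1426 = 5.252 × 10^-3 mol
n(C6H8O6) in each aliquot = 5.252 × 10^-3 mol (1:1 ratio)
n(C6H8O6) in the whole flask = 5.252 × 10^-3 × 200.0/25.00 = 0.04202 mol
mass of C6H8O6 = 0.04202 × 176.12 = 7.400 g
% C6H8O6 = 7.400 / 8.203 × 100 = 90.21 %

90.21 %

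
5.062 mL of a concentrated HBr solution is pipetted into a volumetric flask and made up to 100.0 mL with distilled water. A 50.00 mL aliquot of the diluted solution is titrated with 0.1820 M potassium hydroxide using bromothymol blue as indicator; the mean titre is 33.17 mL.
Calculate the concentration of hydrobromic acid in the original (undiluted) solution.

HBr + KOH → KBr + H2O
n(KOH) = 0.03317 × 0.1820 = 6.037 × 10^-3 mol
n(HBr) in the aliquot = 6.037 × 10^-3 mol (1:1 ratio)
[HBr]_dilute = 6.037 × 10^-3 / 0.05000 = 0.1207 mol/L
Dilution factor = 100.0 / 5.062 = 19.76
[HBr]_stock = 0.1207 × 19.76 = 2.385 mol/L

2.385 M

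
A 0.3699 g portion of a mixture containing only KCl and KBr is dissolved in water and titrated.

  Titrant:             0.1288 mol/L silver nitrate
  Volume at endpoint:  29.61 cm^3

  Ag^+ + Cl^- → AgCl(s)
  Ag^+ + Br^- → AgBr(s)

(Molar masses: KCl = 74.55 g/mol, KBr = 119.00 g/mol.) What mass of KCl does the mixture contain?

0.1408 g

n(AgNO3) = 0.02961 × 0.1288 = 3.814 × 10^-3 mol
Let x = n(KCl), y = n(KBr).
Titrant: 1x + 1y = 3.814 × 10^-3;  mass: 74.55x + 119.00y = 0.3699
Solving, x = 1.888 × 10^-3 mol, y = 1.925 × 10^-3 mol
mass of KCl = 1.888 × 10^-3 × 74.55 = 0.1408 g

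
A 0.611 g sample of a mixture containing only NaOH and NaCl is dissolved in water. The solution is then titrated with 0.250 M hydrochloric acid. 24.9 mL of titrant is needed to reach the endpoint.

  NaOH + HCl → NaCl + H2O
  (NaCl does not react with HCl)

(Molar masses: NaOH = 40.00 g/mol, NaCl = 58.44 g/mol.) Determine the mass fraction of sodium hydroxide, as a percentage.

n(HCl) = 0.0249 × 0.250 = 6.22 × 10^-3 mol
Let x = n(NaOH), y = n(NaCl).
Titrant: 1x = 6.22 × 10^-3;  mass: 40.00x + 58.44y = 0.611
Solving, x = 6.22 × 10^-3 mol, y = 6.19 × 10^-3 mol
mass of NaOH = 6.22 × 10^-3 × 40.00 = 0.249 g
% NaOH = 0.249 / 0.611 × 100 = 40.8 %

40.8 %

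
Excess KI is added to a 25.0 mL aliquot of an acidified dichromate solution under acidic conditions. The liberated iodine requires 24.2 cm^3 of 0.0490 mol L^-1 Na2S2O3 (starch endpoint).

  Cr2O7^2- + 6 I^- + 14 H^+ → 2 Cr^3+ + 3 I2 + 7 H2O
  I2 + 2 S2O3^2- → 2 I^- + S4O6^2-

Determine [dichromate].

0.00791 mol/L

n(S2O3^2-) = 0.0242 × 0.0490 = 1.19 × 10^-3 mol
n(I2) = n(S2O3^2-)/2 = 5.93 × 10^-4 mol
From the 1:3 ratio, n(Cr2O7^2-) in the aliquot = 1/3 × 5.93 × 10^-4 = 1.98 × 10^-4 mol
[Cr2O7^2-] = 1.98 × 10^-4 / 0.0250 = 0.00791 mol/L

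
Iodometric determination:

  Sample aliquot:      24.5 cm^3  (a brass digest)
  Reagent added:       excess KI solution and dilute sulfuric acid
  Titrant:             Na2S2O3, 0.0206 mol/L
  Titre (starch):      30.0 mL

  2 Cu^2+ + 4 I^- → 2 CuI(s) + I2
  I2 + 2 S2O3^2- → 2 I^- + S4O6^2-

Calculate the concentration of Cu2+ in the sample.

n(S2O3^2-) = 0.0300 × 0.0206 = 6.18 × 10^-4 mol
n(I2) = n(S2O3^2-)/2 = 3.09 × 10^-4 mol
From the 2:1 ratio, n(Cu2+) in the aliquot = 2/1 × 3.09 × 10^-4 = 6.18 × 10^-4 mol
[Cu2+] = 6.18 × 10^-4 / 0.0245 = 0.0252 mol/L

0.0252 mol/L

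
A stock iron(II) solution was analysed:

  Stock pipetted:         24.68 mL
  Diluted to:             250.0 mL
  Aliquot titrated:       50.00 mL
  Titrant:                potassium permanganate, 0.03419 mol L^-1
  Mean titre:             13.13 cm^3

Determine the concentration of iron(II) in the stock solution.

0.4547 mol/L

MnO4^- + 5 Fe^2+ + 8 H^+ → Mn^2+ + 5 Fe^3+ + 4 H2O
n(KMnO4) = 0.01313 × 0.03419 = 4.489 × 10^-4 mol
From the 5:1 ratio, n(Fe2+) in the aliquot = 5/1 × 4.489 × 10^-4 = 2.245 × 10^-3 mol
[Fe2+]_dilute = 2.245 × 10^-3 / 0.05000 = 0.04489 mol/L
Dilution factor = 250.0 / 24.68 = 10.13
[Fe2+]_stock = 0.04489 × 10.13 = 0.4547 mol/L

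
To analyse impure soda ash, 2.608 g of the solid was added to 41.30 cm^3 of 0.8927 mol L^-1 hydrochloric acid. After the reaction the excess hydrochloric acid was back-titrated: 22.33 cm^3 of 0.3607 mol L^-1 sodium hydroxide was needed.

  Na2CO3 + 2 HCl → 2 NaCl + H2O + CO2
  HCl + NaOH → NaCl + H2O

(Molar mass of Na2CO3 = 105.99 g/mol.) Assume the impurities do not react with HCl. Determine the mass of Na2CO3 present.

n(HCl) added = 0.04130 × 0.8927 = 0.03687 mol
n(NaOH) used in back-titration = 0.02233 × 0.3607 = 8.054 × 10^-3 mol
n(HCl) left over = 8.054 × 10^-3 mol (1:1 ratio)
n(HCl) consumed by analyte = 0.03687 − 8.054 × 10^-3 = 0.02881 mol
From the 1:2 ratio, n(Na2CO3) = 1/2 × 0.02881 = 0.01441 mol
mass of Na2CO3 = 0.01441 × 105.99 = 1.527 g

1.527 g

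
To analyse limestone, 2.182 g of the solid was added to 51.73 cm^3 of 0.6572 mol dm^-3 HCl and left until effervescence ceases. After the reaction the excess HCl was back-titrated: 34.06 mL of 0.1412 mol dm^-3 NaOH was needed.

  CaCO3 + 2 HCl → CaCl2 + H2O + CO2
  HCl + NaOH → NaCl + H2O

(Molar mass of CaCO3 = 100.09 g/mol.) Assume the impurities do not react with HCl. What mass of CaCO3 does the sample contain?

1.461 g

n(HCl) added = 0.05173 × 0.6572 = 0.03400 mol
n(NaOH) used in back-titration = 0.03406 × 0.1412 = 4.809 × 10^-3 mol
n(HCl) left over = 4.809 × 10^-3 mol (1:1 ratio)
n(HCl) consumed by analyte = 0.03400 − 4.809 × 10^-3 = 0.02919 mol
From the 1:2 ratio, n(CaCO3) = 1/2 × 0.02919 = 0.01459 mol
mass of CaCO3 = 0.01459 × 100.09 = 1.461 g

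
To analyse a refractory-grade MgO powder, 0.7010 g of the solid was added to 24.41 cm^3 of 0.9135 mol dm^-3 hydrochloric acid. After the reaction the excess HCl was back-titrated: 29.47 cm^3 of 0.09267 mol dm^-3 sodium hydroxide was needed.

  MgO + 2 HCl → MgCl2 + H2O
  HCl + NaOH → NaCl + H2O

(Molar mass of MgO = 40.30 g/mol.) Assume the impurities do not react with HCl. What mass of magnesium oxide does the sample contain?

0.3943 g

n(HCl) added = 0.02441 × 0.9135 = 0.02230 mol
n(NaOH) used in back-titration = 0.02947 × 0.09267 = 2.731 × 10^-3 mol
n(HCl) left over = 2.731 × 10^-3 mol (1:1 ratio)
n(HCl) consumed by analyte = 0.02230 − 2.731 × 10^-3 = 0.01957 mol
From the 1:2 ratio, n(MgO) = 1/2 × 0.01957 = 9.784 × 10^-3 mol
mass of MgO = 9.784 × 10^-3 × 40.30 = 0.3943 g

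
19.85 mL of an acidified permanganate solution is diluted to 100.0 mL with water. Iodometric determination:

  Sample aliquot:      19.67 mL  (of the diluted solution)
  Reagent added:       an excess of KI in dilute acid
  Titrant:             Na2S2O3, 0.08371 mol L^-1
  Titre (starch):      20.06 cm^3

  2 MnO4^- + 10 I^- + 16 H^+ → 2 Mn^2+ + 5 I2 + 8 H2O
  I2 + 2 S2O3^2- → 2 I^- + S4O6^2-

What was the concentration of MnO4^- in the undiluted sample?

n(S2O3^2-) = 0.02006 × 0.08371 = 1.679 × 10^-3 mol
n(I2) = n(S2O3^2-)/2 = 8.396 × 10^-4 mol
From the 2:5 ratio, n(MnO4^-) in the aliquot = 2/5 × 8.396 × 10^-4 = 3.358 × 10^-4 mol
[MnO4^-]_dilute = 3.358 × 10^-4 / 0.01967 = 0.01707 mol/L
[MnO4^-]_original = 0.01707 × 100.0/19.85 = 0.08601 mol/L

0.08601 mol/L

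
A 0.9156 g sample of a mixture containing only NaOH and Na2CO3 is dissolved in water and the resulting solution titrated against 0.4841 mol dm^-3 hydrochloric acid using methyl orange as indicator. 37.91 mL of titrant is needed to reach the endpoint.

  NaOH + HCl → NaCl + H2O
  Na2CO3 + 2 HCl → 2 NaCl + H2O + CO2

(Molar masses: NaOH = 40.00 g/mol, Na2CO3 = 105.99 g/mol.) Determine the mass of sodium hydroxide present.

n(HCl) = 0.03791 × 0.4841 = 0.01835 mol
Let x = n(NaOH), y = n(Na2CO3).
Titrant: 1x + 2y = 0.01835;  mass: 40.00x + 105.99y = 0.9156
Solving, x = 4.384 × 10^-3 mol, y = 6.984 × 10^-3 mol
mass of NaOH = 4.384 × 10^-3 × 40.00 = 0.1754 g

0.1754 g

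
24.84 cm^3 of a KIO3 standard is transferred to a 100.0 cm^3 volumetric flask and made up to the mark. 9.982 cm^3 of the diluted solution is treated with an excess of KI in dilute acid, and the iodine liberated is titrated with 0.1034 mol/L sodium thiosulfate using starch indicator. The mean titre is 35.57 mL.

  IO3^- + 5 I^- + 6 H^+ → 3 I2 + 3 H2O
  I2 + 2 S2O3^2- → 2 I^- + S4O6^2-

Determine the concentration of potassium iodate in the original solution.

n(S2O3^2-) = 0.03557 × 0.1034 = 3.678 × 10^-3 mol
n(I2) = n(S2O3^2-)/2 = 1.839 × 10^-3 mol
From the 1:3 ratio, n(IO3^-) in the aliquot = 1/3 × 1.839 × 10^-3 = 6.130 × 10^-4 mol
[IO3^-]_dilute = 6.130 × 10^-4 / 0.009982 = 0.06141 mol/L
[IO3^-]_original = 0.06141 × 100.0/24.84 = 0.2472 mol/L

0.2472 mol/L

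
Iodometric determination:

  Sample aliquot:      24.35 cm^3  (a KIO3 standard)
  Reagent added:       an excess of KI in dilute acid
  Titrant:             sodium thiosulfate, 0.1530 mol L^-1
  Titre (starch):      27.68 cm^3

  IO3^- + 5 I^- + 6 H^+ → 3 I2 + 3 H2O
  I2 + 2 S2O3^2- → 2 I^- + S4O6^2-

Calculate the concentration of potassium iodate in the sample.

n(S2O3^2-) = 0.02768 × 0.1530 = 4.235 × 10^-3 mol
n(I2) = n(S2O3^2-)/2 = 2.118 × 10^-3 mol
From the 1:3 ratio, n(IO3^-) in the aliquot = 1/3 × 2.118 × 10^-3 = 7.058 × 10^-4 mol
[IO3^-] = 7.058 × 10^-4 / 0.02435 = 0.02899 mol/L

0.02899 mol/L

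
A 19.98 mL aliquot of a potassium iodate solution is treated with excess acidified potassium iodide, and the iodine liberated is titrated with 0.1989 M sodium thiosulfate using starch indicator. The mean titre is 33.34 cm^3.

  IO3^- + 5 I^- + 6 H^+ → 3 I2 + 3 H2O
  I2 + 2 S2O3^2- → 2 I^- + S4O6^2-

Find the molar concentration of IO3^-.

0.05532 M

n(S2O3^2-) = 0.03334 × 0.1989 = 6.631 × 10^-3 mol
n(I2) = n(S2O3^2-)/2 = 3.316 × 10^-3 mol
From the 1:3 ratio, n(IO3^-) in the aliquot = 1/3 × 3.316 × 10^-3 = 1.105 × 10^-3 mol
[IO3^-] = 1.105 × 10^-3 / 0.01998 = 0.05532 mol/L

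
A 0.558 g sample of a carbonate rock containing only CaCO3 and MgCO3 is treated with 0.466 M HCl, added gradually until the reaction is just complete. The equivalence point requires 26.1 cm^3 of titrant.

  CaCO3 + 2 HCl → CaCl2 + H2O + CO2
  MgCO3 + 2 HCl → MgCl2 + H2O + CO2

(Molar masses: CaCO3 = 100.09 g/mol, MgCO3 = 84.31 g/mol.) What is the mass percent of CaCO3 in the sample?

n(HCl) = 0.0261 × 0.466 = 0.0122 mol
Let x = n(CaCO3), y = n(MgCO3).
Titrant: 2x + 2y = 0.0122;  mass: 100.09x + 84.31y = 0.558
Solving, x = 2.87 × 10^-3 mol, y = 3.21 × 10^-3 mol
mass of CaCO3 = 2.87 × 10^-3 × 100.09 = 0.287 g
% CaCO3 = 0.287 / 0.558 × 100 = 51.5 %

51.5 %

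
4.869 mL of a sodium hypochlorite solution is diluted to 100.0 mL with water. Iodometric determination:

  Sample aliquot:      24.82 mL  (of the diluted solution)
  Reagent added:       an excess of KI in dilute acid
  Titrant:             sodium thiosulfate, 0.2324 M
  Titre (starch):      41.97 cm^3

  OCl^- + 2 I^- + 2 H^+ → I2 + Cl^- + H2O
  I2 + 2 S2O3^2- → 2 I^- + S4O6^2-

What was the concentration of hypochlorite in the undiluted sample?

n(S2O3^2-) = 0.04197 × 0.2324 = 9.754 × 10^-3 mol
n(I2) = n(S2O3^2-)/2 = 4.877 × 10^-3 mol
n(OCl^-) in the aliquot = 4.877 × 10^-3 mol (1:1 ratio)
[OCl^-]_dilute = 4.877 × 10^-3 / 0.02482 = 0.1965 mol/L
[OCl^-]_original = 0.1965 × 100.0/4.869 = 4.036 mol/L

4.036 M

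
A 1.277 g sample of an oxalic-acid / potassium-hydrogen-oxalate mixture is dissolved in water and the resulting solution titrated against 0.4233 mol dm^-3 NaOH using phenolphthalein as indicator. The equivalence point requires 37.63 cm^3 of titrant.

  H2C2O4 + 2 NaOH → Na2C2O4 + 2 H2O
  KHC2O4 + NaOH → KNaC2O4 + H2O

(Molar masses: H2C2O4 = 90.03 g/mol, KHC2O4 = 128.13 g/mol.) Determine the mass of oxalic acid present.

n(NaOH) = 0.03763 × 0.4233 = 0.01593 mol
Let x = n(H2C2O4), y = n(KHC2O4).
Titrant: 2x + 1y = 0.01593;  mass: 90.03x + 128.13y = 1.277
Solving, x = 4.596 × 10^-3 mol, y = 6.737 × 10^-3 mol
mass of H2C2O4 = 4.596 × 10^-3 × 90.03 = 0.4138 g

0.4138 g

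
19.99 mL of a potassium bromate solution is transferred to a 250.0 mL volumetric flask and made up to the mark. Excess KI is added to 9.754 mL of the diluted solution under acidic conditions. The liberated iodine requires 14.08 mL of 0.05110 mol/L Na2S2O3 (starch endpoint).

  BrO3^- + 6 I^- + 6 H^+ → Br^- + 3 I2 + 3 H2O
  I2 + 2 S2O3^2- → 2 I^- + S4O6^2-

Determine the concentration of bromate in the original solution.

0.1538 mol/L

n(S2O3^2-) = 0.01408 × 0.05110 = 7.195 × 10^-4 mol
n(I2) = n(S2O3^2-)/2 = 3.597 × 10^-4 mol
From the 1:3 ratio, n(BrO3^-) in the aliquot = 1/3 × 3.597 × 10^-4 = 1.199 × 10^-4 mol
[BrO3^-]_dilute = 1.199 × 10^-4 / 0.009754 = 0.01229 mol/L
[BrO3^-]_original = 0.01229 × 250.0/19.99 = 0.1538 mol/L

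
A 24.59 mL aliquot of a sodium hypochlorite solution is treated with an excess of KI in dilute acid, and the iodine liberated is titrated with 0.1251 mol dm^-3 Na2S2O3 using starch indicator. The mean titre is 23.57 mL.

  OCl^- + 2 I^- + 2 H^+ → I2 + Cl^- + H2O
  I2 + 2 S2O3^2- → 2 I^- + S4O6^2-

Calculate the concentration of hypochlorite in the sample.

0.05996 mol/L

n(S2O3^2-) = 0.02357 × 0.1251 = 2.949 × 10^-3 mol
n(I2) = n(S2O3^2-)/2 = 1.474 × 10^-3 mol
n(OCl^-) in the aliquot = 1.474 × 10^-3 mol (1:1 ratio)
[OCl^-] = 1.474 × 10^-3 / 0.02459 = 0.05996 mol/L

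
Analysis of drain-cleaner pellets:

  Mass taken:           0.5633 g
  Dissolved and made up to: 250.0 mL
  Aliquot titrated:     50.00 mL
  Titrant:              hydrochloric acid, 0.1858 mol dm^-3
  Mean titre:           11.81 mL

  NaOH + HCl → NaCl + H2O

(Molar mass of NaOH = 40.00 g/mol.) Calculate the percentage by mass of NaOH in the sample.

77.91 %

n(HCl) per titration = 0.01181 × 0.1858 = 2.194 × 10^-3 mol
n(NaOH) in each aliquot = 2.194 × 10^-3 mol (1:1 ratio)
n(NaOH) in the whole flask = 2.194 × 10^-3 × 250.0/50.00 = 0.01097 mol
mass of NaOH = 0.01097 × 40.00 = 0.4389 g
% NaOH = 0.4389 / 0.5633 × 100 = 77.91 %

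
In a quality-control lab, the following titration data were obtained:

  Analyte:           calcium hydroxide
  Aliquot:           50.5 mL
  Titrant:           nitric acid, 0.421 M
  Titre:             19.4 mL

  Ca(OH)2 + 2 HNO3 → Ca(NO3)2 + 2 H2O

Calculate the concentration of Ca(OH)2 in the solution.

n(HNO3) = 0.0194 L × 0.421 mol/L = 8.17 × 10^-3 mol
From the 1:2 mole ratio, n(Ca(OH)2) = 1/2 × 8.17 × 10^-3 = 4.08 × 10^-3 mol
[Ca(OH)2] = 4.08 × 10^-3 mol / 0.0505 L = 0.0809 mol/L

0.0809 M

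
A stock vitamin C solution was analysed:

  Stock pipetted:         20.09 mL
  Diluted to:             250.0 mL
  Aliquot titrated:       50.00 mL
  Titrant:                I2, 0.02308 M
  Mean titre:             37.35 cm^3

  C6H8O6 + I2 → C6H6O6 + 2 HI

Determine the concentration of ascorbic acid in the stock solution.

0.2145 M

n(I2) = 0.03735 × 0.02308 = 8.620 × 10^-4 mol
n(C6H8O6) in the aliquot = 8.620 × 10^-4 mol (1:1 ratio)
[C6H8O6]_dilute = 8.620 × 10^-4 / 0.05000 = 0.01724 mol/L
Dilution factor = 250.0 / 20.09 = 12.44
[C6H8O6]_stock = 0.01724 × 12.44 = 0.2145 mol/L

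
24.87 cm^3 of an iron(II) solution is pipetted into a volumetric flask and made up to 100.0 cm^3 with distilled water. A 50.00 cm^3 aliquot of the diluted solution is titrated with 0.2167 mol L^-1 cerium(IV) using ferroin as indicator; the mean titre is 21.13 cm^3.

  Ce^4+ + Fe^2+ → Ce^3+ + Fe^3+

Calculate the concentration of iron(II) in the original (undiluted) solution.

0.3682 mol/L

n(Ce4+) = 0.02113 × 0.2167 = 4.579 × 10^-3 mol
n(Fe2+) in the aliquot = 4.579 × 10^-3 mol (1:1 ratio)
[Fe2+]_dilute = 4.579 × 10^-3 / 0.05000 = 0.09158 mol/L
Dilution factor = 100.0 / 24.87 = 4.021
[Fe2+]_stock = 0.09158 × 4.021 = 0.3682 mol/L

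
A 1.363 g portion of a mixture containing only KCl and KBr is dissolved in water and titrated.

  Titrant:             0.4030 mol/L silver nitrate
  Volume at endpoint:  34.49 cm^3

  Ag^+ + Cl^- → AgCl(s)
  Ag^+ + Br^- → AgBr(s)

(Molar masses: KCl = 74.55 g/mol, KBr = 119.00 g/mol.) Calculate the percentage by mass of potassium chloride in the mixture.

35.81 %

n(AgNO3) = 0.03449 × 0.4030 = 0.01390 mol
Let x = n(KCl), y = n(KBr).
Titrant: 1x + 1y = 0.01390;  mass: 74.55x + 119.00y = 1.363
Solving, x = 6.548 × 10^-3 mol, y = 7.352 × 10^-3 mol
mass of KCl = 6.548 × 10^-3 × 74.55 = 0.4881 g
% KCl = 0.4881 / 1.363 × 100 = 35.81 %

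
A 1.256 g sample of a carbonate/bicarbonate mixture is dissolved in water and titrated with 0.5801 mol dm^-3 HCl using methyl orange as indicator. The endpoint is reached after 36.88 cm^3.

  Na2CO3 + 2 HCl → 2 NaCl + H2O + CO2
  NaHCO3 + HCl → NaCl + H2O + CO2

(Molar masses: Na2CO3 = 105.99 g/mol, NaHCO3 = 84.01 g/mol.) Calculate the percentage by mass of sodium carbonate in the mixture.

n(HCl) = 0.03688 × 0.5801 = 0.02139 mol
Let x = n(Na2CO3), y = n(NaHCO3).
Titrant: 2x + 1y = 0.02139;  mass: 105.99x + 84.01y = 1.256
Solving, x = 8.727 × 10^-3 mol, y = 3.941 × 10^-3 mol
mass of Na2CO3 = 8.727 × 10^-3 × 105.99 = 0.9249 g
% Na2CO3 = 0.9249 / 1.256 × 100 = 73.64 %

73.64 %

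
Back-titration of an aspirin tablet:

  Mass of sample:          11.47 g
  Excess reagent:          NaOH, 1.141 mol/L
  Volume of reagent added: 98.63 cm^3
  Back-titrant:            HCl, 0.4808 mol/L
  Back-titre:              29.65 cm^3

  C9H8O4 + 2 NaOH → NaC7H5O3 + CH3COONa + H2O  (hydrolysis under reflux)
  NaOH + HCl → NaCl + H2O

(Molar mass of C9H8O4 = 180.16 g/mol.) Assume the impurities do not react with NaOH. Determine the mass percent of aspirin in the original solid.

n(NaOH) added = 0.09863 × 1.141 = 0.1125 mol
n(HCl) used in back-titration = 0.02965 × 0.4808 = 0.01426 mol
n(NaOH) left over = 0.01426 mol (1:1 ratio)
n(NaOH) consumed by analyte = 0.1125 − 0.01426 = 0.09828 mol
From the 1:2 ratio, n(C9H8O4) = 1/2 × 0.09828 = 0.04914 mol
mass of C9H8O4 = 0.04914 × 180.16 = 8.853 g
% C9H8O4 = 8.853 / 11.47 × 100 = 77.19 %

77.19 %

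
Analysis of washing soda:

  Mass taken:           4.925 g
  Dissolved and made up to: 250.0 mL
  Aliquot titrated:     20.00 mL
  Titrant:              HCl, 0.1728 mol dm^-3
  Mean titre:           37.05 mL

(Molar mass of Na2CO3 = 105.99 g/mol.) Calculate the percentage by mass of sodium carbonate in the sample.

86.11 %

Na2CO3 + 2 HCl → 2 NaCl + H2O + CO2
n(HCl) per titration = 0.03705 × 0.1728 = 6.402 × 10^-3 mol
From the 1:2 ratio, n(Na2CO3) in each aliquot = 1/2 × 6.402 × 10^-3 = 3.201 × 10^-3 mol
n(Na2CO3) in the whole flask = 3.201 × 10^-3 × 250.0/20.00 = 0.04001 mol
mass of Na2CO3 = 0.04001 × 105.99 = 4.241 g
% Na2CO3 = 4.241 / 4.925 × 100 = 86.11 %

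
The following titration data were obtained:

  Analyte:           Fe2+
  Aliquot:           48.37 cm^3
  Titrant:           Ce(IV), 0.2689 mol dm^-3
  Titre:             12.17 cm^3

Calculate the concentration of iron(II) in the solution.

0.06766 mol/L

Ce^4+ + Fe^2+ → Ce^3+ + Fe^3+
n(Ce4+) = 0.01217 L × 0.2689 mol/L = 3.273 × 10^-3 mol
n(Fe2+) = 3.273 × 10^-3 mol (1:1 mole ratio)
[Fe2+] = 3.273 × 10^-3 mol / 0.04837 L = 0.06766 mol/L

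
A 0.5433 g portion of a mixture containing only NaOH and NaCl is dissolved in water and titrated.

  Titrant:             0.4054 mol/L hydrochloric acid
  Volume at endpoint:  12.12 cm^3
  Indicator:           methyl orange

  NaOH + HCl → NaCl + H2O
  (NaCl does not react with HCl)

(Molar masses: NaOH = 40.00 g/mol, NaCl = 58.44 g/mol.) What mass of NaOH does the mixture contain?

n(HCl) = 0.01212 × 0.4054 = 4.913 × 10^-3 mol
Let x = n(NaOH), y = n(NaCl).
Titrant: 1x = 4.913 × 10^-3;  mass: 40.00x + 58.44y = 0.5433
Solving, x = 4.913 × 10^-3 mol, y = 5.934 × 10^-3 mol
mass of NaOH = 4.913 × 10^-3 × 40.00 = 0.1965 g

0.1965 g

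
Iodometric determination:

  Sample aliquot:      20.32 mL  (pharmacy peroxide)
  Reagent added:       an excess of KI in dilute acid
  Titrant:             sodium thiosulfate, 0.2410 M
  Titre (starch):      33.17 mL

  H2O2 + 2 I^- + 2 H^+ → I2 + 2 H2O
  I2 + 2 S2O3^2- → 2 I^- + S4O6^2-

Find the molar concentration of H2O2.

n(S2O3^2-) = 0.03317 × 0.2410 = 7.994 × 10^-3 mol
n(I2) = n(S2O3^2-)/2 = 3.997 × 10^-3 mol
n(H2O2) in the aliquot = 3.997 × 10^-3 mol (1:1 ratio)
[H2O2] = 3.997 × 10^-3 / 0.02032 = 0.1967 mol/L

0.1967 M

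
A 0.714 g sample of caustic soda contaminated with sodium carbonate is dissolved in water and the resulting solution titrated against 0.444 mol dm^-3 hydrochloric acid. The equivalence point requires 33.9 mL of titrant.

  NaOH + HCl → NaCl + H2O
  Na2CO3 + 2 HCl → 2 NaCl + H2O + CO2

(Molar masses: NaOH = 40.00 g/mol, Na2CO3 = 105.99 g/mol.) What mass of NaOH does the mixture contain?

0.258 g

n(HCl) = 0.0339 × 0.444 = 0.0151 mol
Let x = n(NaOH), y = n(Na2CO3).
Titrant: 1x + 2y = 0.0151;  mass: 40.00x + 105.99y = 0.714
Solving, x = 6.44 × 10^-3 mol, y = 4.31 × 10^-3 mol
mass of NaOH = 6.44 × 10^-3 × 40.00 = 0.258 g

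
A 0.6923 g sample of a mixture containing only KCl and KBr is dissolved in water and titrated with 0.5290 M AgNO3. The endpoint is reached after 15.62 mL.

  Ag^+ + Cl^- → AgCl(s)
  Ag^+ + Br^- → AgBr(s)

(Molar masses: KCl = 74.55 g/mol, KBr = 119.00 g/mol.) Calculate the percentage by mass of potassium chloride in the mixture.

70.50 %

n(AgNO3) = 0.01562 × 0.5290 = 8.263 × 10^-3 mol
Let x = n(KCl), y = n(KBr).
Titrant: 1x + 1y = 8.263 × 10^-3;  mass: 74.55x + 119.00y = 0.6923
Solving, x = 6.547 × 10^-3 mol, y = 1.716 × 10^-3 mol
mass of KCl = 6.547 × 10^-3 × 74.55 = 0.4880 g
% KCl = 0.4880 / 0.6923 × 100 = 70.50 %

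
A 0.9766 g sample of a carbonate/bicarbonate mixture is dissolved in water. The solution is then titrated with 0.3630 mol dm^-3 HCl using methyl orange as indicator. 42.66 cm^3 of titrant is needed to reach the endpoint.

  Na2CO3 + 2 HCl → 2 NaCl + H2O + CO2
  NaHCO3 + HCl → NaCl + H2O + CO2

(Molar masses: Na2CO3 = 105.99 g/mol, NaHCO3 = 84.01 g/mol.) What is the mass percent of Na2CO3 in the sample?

56.75 %

n(HCl) = 0.04266 × 0.3630 = 0.01549 mol
Let x = n(Na2CO3), y = n(NaHCO3).
Titrant: 2x + 1y = 0.01549;  mass: 105.99x + 84.01y = 0.9766
Solving, x = 5.229 × 10^-3 mol, y = 5.028 × 10^-3 mol
mass of Na2CO3 = 5.229 × 10^-3 × 105.99 = 0.5542 g
% Na2CO3 = 0.5542 / 0.9766 × 100 = 56.75 %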